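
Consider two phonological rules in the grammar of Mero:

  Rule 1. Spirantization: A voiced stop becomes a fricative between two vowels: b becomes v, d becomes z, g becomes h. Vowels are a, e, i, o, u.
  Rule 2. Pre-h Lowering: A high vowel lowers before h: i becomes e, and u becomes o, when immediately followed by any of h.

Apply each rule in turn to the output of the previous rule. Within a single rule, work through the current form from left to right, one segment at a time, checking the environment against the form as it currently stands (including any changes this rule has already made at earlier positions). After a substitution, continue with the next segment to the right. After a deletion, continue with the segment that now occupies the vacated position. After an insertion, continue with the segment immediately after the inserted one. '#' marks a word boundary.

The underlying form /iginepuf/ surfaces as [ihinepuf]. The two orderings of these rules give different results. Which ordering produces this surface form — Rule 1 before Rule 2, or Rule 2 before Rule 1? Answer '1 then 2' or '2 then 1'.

Order 1 then 2:
  1 Spirantization: [iginepuf] → [ihinepuf]
  2 Pre-h Lowering: [ihinepuf] → [ehinepuf]
  result: [ehinepuf]
Order 2 then 1:
  2 Pre-h Lowering: no change — [iginepuf]
  1 Spirantization: [iginepuf] → [ihinepuf]
  result: [ihinepuf]

2 then 1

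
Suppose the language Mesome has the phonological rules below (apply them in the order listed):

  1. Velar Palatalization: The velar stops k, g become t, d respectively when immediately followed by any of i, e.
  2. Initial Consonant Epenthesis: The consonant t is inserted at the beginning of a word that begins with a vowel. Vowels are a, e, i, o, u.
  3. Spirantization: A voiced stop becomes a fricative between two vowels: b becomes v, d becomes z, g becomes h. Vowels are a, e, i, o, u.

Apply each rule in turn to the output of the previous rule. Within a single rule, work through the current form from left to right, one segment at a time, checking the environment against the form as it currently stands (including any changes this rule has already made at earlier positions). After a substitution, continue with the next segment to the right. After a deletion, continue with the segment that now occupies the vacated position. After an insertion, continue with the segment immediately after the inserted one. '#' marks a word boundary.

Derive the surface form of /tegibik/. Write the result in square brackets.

1 Velar Palatalization: [tegibik] → [tedibik]
2 Initial Consonant Epenthesis: no change — [tedibik]
3 Spirantization: [tedibik] → [tezivik]

[tezivik]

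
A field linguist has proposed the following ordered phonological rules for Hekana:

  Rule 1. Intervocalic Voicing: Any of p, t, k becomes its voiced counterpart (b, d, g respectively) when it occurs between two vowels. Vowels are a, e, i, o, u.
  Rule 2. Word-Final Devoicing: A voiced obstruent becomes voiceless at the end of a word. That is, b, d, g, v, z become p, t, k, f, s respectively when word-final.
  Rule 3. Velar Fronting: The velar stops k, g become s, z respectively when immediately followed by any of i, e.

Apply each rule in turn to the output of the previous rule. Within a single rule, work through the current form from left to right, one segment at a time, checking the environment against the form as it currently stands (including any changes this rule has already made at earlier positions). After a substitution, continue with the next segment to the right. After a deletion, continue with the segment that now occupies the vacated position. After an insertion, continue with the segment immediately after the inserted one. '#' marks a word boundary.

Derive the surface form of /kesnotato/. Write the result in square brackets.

[sesnodado]

Rule 1 Intervocalic Voicing: [kesnotato] → [kesnodado]
Rule 2 Word-Final Devoicing: no change — [kesnodado]
Rule 3 Velar Fronting: [kesnodado] → [sesnodado]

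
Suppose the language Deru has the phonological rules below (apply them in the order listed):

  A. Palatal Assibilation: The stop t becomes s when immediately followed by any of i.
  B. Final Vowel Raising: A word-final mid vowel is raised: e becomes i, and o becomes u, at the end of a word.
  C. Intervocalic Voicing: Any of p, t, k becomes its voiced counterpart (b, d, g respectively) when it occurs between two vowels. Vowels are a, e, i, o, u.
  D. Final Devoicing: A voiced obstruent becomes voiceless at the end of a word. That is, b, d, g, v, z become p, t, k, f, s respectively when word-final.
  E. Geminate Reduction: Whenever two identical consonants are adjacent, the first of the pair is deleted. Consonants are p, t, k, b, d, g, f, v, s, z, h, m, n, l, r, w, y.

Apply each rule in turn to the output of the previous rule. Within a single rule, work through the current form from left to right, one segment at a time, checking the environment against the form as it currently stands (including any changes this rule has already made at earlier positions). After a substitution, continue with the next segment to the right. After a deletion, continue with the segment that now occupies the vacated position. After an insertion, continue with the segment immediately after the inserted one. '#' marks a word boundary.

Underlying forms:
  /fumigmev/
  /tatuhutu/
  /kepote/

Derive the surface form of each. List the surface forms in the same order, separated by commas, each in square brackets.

[fumigmef], [taduhudu], [kebodi]

/fumigmev/:
  A Palatal Assibilation: no change — [fumigmev]
  B Final Vowel Raising: no change — [fumigmev]
  C Intervocalic Voicing: no change — [fumigmev]
  D Final Devoicing: [fumigmev] → [fumigmef]
  E Geminate Reduction: no change — [fumigmef]
/tatuhutu/:
  A Palatal Assibilation: no change — [tatuhutu]
  B Final Vowel Raising: no change — [tatuhutu]
  C Intervocalic Voicing: [tatuhutu] → [taduhudu]
  D Final Devoicing: no change — [taduhudu]
  E Geminate Reduction: no change — [taduhudu]
/kepote/:
  A Palatal Assibilation: no change — [kepote]
  B Final Vowel Raising: [kepote] → [kepoti]
  C Intervocalic Voicing: [kepoti] → [kebodi]
  D Final Devoicing: no change — [kebodi]
  E Geminate Reduction: no change — [kebodi]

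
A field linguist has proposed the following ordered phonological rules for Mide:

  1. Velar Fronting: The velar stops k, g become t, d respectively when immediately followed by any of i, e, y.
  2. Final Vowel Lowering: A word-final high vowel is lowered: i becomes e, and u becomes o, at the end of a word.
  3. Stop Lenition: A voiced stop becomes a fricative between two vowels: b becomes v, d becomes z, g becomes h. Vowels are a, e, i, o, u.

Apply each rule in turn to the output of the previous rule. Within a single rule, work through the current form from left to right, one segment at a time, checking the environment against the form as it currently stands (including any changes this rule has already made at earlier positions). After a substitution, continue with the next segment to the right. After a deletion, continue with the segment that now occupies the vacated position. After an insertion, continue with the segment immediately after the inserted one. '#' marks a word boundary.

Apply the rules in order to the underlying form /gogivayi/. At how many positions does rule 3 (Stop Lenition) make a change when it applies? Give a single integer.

1

1 Velar Fronting: [gogivayi] → [godivayi]
2 Final Vowel Lowering: [godivayi] → [godivaye]
3 Stop Lenition: [godivaye] → [gozivaye]
Rule 3 changed 1 position(s).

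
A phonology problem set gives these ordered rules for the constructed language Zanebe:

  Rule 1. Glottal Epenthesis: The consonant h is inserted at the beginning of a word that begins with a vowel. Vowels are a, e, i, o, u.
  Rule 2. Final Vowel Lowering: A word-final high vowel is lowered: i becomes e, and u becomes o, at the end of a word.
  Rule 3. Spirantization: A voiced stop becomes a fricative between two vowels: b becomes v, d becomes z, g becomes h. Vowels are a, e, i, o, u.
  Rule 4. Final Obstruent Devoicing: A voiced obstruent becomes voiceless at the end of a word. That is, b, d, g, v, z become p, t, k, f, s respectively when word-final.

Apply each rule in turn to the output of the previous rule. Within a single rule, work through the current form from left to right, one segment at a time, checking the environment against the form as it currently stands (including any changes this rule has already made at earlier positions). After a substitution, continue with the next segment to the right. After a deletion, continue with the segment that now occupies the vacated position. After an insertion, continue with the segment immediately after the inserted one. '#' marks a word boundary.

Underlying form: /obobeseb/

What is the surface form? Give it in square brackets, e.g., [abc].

[hovovesep]

Rule 1 Glottal Epenthesis: [obobeseb] → [hobobeseb]
Rule 2 Final Vowel Lowering: no change — [hobobeseb]
Rule 3 Spirantization: [hobobeseb] → [hovoveseb]
Rule 4 Final Obstruent Devoicing: [hovoveseb] → [hovovesep]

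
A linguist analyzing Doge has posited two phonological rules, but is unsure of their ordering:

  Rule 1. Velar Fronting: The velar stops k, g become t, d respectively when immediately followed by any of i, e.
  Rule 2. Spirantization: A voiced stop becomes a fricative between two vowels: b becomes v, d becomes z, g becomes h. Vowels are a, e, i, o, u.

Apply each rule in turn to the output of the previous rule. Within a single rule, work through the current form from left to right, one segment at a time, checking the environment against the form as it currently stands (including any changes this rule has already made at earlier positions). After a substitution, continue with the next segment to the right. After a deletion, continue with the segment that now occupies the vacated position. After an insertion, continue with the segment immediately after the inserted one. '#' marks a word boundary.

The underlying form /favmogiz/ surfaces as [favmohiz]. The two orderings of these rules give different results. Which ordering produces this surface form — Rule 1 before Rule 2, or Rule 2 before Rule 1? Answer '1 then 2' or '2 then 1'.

Order 1 then 2:
  1 Velar Fronting: [favmogiz] → [favmodiz]
  2 Spirantization: [favmodiz] → [favmoziz]
  result: [favmoziz]
Order 2 then 1:
  2 Spirantization: [favmogiz] → [favmohiz]
  1 Velar Fronting: no change — [favmohiz]
  result: [favmohiz]

2 then 1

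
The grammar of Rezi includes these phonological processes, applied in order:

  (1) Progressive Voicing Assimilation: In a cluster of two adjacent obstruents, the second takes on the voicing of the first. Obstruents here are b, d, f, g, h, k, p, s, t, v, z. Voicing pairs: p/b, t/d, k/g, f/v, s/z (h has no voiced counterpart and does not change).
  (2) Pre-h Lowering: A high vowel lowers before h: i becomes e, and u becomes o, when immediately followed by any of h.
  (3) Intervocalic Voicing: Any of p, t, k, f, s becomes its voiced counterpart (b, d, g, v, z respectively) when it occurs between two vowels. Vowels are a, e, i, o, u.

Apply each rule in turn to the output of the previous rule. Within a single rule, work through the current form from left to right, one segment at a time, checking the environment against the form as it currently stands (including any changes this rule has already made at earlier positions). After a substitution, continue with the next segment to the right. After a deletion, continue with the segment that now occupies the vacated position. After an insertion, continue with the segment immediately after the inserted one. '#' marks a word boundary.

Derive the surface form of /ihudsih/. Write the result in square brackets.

[ehudzeh]

(1) Progressive Voicing Assimilation: [ihudsih] → [ihudzih]
(2) Pre-h Lowering: [ihudzih] → [ehudzeh]
(3) Intervocalic Voicing: no change — [ehudzeh]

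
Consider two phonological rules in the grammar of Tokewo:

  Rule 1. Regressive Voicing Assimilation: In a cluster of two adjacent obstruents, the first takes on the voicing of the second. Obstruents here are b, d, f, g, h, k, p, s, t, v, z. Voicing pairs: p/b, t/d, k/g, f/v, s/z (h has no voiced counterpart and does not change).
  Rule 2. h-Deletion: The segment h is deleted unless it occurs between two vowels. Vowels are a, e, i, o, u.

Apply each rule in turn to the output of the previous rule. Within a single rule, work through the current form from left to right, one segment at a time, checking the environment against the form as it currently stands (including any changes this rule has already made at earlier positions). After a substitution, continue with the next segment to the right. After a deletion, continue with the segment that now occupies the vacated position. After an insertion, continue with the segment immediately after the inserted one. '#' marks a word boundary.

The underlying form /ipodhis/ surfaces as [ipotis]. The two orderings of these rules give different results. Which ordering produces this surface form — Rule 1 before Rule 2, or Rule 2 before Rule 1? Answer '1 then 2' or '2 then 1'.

Order 1 then 2:
  1 Regressive Voicing Assimilation: [ipodhis] → [ipothis]
  2 h-Deletion: [ipothis] → [ipotis]
  result: [ipotis]
Order 2 then 1:
  2 h-Deletion: [ipodhis] → [ipodis]
  1 Regressive Voicing Assimilation: no change — [ipodis]
  result: [ipodis]

1 then 2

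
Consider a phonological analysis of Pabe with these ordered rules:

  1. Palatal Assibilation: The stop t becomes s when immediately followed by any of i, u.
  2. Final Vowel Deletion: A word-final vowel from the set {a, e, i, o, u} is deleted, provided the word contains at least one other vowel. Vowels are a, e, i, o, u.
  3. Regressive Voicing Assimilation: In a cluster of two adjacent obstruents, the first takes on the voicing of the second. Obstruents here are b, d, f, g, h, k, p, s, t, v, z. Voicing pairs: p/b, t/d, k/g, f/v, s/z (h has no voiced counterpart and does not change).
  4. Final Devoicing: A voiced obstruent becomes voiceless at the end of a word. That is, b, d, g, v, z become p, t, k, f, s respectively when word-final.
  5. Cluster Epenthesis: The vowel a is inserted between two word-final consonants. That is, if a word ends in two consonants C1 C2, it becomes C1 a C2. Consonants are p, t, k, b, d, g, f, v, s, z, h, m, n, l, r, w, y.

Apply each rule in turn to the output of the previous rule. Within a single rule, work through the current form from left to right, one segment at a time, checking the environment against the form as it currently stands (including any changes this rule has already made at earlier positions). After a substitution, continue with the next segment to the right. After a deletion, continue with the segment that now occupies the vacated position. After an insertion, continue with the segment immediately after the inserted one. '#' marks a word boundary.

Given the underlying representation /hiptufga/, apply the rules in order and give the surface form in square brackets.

[hipsuvak]

1 Palatal Assibilation: [hiptufga] → [hipsufga]
2 Final Vowel Deletion: [hipsufga] → [hipsufg]
3 Regressive Voicing Assimilation: [hipsufg] → [hipsuvg]
4 Final Devoicing: [hipsuvg] → [hipsuvk]
5 Cluster Epenthesis: [hipsuvk] → [hipsuvak]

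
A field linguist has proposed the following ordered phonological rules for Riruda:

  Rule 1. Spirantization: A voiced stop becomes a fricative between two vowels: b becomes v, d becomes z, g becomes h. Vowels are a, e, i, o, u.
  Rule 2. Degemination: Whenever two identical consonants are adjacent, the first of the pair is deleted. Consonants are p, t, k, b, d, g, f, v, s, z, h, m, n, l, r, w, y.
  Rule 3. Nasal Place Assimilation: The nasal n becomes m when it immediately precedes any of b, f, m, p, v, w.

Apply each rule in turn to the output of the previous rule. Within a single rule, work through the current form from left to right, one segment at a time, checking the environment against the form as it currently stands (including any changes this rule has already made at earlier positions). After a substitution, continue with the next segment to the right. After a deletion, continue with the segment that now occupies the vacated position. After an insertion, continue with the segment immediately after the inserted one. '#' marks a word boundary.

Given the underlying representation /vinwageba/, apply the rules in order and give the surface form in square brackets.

[vimwaheva]

Rule 1 Spirantization: [vinwageba] → [vinwaheva]
Rule 2 Degemination: no change — [vinwaheva]
Rule 3 Nasal Place Assimilation: [vinwaheva] → [vimwaheva]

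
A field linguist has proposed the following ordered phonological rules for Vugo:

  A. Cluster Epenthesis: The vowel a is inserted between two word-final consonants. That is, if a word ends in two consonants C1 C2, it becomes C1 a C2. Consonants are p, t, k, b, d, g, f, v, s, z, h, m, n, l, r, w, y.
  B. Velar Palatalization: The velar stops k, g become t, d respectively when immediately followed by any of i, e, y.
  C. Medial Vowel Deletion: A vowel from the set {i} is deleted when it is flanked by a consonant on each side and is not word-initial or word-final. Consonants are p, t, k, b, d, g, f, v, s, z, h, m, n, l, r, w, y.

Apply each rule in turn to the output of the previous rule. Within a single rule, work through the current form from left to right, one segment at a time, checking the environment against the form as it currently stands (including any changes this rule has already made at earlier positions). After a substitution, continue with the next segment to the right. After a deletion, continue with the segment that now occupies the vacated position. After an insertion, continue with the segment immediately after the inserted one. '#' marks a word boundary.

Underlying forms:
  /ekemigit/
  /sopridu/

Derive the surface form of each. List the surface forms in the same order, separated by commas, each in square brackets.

[etemdt], [soprdu]

/ekemigit/:
  A Cluster Epenthesis: no change — [ekemigit]
  B Velar Palatalization: [ekemigit] → [etemidit]
  C Medial Vowel Deletion: [etemidit] → [etemdt]
/sopridu/:
  A Cluster Epenthesis: no change — [sopridu]
  B Velar Palatalization: no change — [sopridu]
  C Medial Vowel Deletion: [sopridu] → [soprdu]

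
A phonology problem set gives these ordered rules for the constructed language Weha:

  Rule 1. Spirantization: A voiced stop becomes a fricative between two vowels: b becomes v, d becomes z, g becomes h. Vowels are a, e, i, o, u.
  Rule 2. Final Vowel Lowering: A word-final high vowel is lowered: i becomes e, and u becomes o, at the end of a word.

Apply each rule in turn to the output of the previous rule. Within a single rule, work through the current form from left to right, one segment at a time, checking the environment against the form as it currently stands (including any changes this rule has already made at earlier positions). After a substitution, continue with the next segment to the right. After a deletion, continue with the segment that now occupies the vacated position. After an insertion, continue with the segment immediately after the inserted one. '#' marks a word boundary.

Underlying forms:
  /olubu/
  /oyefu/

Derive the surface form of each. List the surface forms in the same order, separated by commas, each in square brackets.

/olubu/:
  Rule 1 Spirantization: [olubu] → [oluvu]
  Rule 2 Final Vowel Lowering: [oluvu] → [oluvo]
/oyefu/:
  Rule 1 Spirantization: no change — [oyefu]
  Rule 2 Final Vowel Lowering: [oyefu] → [oyefo]

[oluvo], [oyefo]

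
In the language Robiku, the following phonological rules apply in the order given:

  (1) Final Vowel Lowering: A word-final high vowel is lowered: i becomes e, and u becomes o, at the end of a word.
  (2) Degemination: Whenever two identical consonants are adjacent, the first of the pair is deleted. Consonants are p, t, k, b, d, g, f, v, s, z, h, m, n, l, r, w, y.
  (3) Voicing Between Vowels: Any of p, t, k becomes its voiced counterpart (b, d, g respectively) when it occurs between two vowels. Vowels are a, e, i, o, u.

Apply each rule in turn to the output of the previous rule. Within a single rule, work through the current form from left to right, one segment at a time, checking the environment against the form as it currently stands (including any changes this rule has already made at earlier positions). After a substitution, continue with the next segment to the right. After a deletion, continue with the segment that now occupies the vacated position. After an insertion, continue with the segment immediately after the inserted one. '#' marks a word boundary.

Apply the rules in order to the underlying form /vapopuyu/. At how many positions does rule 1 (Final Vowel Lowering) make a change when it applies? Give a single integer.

1

(1) Final Vowel Lowering: [vapopuyu] → [vapopuyo]
(2) Degemination: no change — [vapopuyo]
(3) Voicing Between Vowels: [vapopuyo] → [vabobuyo]
Rule 1 changed 1 position(s).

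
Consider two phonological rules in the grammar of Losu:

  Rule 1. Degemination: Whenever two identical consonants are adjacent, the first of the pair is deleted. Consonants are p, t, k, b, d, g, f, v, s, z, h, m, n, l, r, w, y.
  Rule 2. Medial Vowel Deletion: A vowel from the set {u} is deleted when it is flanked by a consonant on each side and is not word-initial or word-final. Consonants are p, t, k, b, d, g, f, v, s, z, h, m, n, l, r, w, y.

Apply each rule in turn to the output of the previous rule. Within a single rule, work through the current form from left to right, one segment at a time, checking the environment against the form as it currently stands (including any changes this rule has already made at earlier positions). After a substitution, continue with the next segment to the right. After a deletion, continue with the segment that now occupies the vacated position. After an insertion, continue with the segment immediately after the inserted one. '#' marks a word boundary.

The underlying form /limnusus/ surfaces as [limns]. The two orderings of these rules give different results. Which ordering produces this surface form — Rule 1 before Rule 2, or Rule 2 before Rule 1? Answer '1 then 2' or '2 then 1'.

2 then 1

Order 1 then 2:
  1 Degemination: no change — [limnusus]
  2 Medial Vowel Deletion: [limnusus] → [limnss]
  result: [limnss]
Order 2 then 1:
  2 Medial Vowel Deletion: [limnusus] → [limnss]
  1 Degemination: [limnss] → [limns]
  result: [limns]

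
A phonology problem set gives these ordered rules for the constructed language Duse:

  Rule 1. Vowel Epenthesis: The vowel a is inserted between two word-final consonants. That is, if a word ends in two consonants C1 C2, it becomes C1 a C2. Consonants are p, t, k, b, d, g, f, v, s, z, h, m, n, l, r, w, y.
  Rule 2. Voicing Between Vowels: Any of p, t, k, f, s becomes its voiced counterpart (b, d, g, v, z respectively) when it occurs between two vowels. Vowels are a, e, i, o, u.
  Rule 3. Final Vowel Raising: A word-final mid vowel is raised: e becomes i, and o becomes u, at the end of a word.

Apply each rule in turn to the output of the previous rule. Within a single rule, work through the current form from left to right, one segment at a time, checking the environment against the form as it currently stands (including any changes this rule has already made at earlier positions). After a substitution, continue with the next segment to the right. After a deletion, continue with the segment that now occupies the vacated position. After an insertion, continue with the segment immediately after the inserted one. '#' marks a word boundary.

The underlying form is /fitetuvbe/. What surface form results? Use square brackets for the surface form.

[fideduvbi]

Rule 1 Vowel Epenthesis: no change — [fitetuvbe]
Rule 2 Voicing Between Vowels: [fitetuvbe] → [fideduvbe]
Rule 3 Final Vowel Raising: [fideduvbe] → [fideduvbi]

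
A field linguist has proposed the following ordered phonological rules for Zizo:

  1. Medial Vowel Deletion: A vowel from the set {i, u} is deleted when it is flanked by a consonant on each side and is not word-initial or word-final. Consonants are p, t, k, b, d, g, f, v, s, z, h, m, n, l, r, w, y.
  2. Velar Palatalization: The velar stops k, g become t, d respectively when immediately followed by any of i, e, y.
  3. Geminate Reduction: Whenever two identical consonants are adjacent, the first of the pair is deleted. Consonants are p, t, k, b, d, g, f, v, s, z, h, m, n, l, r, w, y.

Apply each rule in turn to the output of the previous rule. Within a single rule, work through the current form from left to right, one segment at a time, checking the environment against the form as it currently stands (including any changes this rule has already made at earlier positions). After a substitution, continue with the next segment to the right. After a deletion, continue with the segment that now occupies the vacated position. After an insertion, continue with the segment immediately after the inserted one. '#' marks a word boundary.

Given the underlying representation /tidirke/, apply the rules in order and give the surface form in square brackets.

1 Medial Vowel Deletion: [tidirke] → [tdrke]
2 Velar Palatalization: [tdrke] → [tdrte]
3 Geminate Reduction: no change — [tdrte]

[tdrte]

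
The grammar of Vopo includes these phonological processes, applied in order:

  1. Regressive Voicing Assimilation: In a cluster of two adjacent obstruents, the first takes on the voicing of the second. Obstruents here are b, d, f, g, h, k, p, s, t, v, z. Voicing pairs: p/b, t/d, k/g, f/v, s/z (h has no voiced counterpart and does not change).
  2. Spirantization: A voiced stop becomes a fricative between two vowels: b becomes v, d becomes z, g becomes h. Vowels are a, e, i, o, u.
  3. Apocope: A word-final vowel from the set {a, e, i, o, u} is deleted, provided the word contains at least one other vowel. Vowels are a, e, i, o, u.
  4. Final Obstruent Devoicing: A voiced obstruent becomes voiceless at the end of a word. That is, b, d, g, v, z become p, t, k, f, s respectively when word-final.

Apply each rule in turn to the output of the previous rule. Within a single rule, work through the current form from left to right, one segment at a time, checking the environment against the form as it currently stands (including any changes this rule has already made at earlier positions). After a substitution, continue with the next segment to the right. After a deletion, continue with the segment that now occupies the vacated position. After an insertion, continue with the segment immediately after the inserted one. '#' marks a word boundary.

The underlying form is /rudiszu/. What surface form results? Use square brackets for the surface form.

[ruzizs]

1 Regressive Voicing Assimilation: [rudiszu] → [rudizzu]
2 Spirantization: [rudizzu] → [ruzizzu]
3 Apocope: [ruzizzu] → [ruzizz]
4 Final Obstruent Devoicing: [ruzizz] → [ruzizs]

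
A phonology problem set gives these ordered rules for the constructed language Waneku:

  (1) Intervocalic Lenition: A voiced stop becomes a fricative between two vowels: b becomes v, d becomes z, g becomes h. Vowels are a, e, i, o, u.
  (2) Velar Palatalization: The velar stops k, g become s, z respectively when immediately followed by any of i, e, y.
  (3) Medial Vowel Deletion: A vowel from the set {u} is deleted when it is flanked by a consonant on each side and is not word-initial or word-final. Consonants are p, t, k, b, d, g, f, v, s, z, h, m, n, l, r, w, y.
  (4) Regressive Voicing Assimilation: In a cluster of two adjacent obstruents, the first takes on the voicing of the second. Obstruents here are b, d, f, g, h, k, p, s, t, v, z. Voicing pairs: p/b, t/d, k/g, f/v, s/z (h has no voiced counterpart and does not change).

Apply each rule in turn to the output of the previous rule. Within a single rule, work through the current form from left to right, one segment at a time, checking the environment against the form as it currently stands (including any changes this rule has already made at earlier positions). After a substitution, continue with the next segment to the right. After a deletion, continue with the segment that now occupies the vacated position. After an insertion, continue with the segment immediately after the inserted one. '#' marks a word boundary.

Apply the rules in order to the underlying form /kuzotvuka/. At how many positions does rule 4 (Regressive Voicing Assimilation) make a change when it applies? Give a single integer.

(1) Intervocalic Lenition: no change — [kuzotvuka]
(2) Velar Palatalization: no change — [kuzotvuka]
(3) Medial Vowel Deletion: [kuzotvuka] → [kzotvka]
(4) Regressive Voicing Assimilation: [kzotvka] → [gzodfka]
Rule 4 changed 3 position(s).

3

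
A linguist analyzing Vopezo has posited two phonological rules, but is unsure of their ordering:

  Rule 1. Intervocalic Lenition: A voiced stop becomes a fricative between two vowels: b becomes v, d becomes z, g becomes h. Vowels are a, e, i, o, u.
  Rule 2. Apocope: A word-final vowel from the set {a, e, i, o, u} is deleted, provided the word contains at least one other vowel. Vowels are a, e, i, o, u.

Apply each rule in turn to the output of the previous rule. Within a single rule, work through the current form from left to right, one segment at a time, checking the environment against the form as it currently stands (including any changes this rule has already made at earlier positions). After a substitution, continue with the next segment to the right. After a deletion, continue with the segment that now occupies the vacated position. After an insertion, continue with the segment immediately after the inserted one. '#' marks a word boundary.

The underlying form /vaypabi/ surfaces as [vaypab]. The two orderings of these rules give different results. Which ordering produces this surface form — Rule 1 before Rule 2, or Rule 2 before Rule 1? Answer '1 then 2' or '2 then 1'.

Order 1 then 2:
  1 Intervocalic Lenition: [vaypabi] → [vaypavi]
  2 Apocope: [vaypavi] → [vaypav]
  result: [vaypav]
Order 2 then 1:
  2 Apocope: [vaypabi] → [vaypab]
  1 Intervocalic Lenition: no change — [vaypab]
  result: [vaypab]

2 then 1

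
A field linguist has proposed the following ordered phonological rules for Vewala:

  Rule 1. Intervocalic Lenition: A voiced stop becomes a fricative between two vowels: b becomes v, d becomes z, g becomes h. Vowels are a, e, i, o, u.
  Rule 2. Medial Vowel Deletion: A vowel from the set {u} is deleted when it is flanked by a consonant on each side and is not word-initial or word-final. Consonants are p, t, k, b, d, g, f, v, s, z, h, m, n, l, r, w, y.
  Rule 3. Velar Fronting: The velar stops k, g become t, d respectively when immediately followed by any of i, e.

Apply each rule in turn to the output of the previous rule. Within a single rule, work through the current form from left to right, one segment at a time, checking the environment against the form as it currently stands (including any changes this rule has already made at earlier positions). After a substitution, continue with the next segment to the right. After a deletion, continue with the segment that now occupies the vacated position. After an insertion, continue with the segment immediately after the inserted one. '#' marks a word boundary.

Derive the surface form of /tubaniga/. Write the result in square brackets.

[tvaniha]

Rule 1 Intervocalic Lenition: [tubaniga] → [tuvaniha]
Rule 2 Medial Vowel Deletion: [tuvaniha] → [tvaniha]
Rule 3 Velar Fronting: no change — [tvaniha]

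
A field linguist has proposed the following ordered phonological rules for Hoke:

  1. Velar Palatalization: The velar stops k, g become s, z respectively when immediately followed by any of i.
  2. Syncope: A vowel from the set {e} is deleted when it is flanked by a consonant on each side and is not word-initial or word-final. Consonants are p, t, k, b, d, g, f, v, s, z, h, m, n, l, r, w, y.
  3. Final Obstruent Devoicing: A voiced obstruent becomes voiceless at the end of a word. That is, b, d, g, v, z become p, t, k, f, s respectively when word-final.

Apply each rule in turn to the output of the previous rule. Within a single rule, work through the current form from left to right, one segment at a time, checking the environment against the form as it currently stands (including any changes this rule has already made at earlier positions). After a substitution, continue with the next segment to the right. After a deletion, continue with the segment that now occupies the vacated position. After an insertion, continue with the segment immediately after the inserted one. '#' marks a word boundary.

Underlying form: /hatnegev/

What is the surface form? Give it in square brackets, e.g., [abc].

1 Velar Palatalization: no change — [hatnegev]
2 Syncope: [hatnegev] → [hatngv]
3 Final Obstruent Devoicing: [hatngv] → [hatngf]

[hatngf]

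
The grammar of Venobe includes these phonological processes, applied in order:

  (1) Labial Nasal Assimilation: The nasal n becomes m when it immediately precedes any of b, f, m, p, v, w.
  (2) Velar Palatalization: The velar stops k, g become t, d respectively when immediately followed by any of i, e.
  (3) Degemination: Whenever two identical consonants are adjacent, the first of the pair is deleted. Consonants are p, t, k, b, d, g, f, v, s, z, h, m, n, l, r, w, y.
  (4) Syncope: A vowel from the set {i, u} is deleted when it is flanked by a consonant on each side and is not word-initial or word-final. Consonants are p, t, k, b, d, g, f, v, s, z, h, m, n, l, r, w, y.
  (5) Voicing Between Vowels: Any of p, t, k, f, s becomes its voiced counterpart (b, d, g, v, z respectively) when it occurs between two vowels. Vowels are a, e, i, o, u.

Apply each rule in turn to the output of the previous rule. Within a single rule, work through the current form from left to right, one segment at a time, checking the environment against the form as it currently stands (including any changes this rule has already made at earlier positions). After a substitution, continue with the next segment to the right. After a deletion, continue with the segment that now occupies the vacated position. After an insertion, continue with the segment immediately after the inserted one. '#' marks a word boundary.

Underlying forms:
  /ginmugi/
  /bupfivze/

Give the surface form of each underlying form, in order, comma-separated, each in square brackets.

[dmdi], [bpfvze]

/ginmugi/:
  (1) Labial Nasal Assimilation: [ginmugi] → [gimmugi]
  (2) Velar Palatalization: [gimmugi] → [dimmudi]
  (3) Degemination: [dimmudi] → [dimudi]
  (4) Syncope: [dimudi] → [dmdi]
  (5) Voicing Between Vowels: no change — [dmdi]
/bupfivze/:
  (1) Labial Nasal Assimilation: no change — [bupfivze]
  (2) Velar Palatalization: no change — [bupfivze]
  (3) Degemination: no change — [bupfivze]
  (4) Syncope: [bupfivze] → [bpfvze]
  (5) Voicing Between Vowels: no change — [bpfvze]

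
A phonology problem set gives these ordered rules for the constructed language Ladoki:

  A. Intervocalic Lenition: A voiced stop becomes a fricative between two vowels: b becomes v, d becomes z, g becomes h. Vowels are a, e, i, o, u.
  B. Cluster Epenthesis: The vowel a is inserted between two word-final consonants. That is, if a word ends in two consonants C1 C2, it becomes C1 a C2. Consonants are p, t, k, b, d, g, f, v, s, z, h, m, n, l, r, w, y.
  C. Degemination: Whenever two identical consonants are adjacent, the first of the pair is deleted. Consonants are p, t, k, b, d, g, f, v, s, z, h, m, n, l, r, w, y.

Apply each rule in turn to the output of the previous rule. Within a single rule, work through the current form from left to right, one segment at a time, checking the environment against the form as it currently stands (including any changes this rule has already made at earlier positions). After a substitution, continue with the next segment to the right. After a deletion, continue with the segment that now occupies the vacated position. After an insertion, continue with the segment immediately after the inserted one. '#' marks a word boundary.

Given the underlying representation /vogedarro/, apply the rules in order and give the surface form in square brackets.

[vohezaro]

A Intervocalic Lenition: [vogedarro] → [vohezarro]
B Cluster Epenthesis: no change — [vohezarro]
C Degemination: [vohezarro] → [vohezaro]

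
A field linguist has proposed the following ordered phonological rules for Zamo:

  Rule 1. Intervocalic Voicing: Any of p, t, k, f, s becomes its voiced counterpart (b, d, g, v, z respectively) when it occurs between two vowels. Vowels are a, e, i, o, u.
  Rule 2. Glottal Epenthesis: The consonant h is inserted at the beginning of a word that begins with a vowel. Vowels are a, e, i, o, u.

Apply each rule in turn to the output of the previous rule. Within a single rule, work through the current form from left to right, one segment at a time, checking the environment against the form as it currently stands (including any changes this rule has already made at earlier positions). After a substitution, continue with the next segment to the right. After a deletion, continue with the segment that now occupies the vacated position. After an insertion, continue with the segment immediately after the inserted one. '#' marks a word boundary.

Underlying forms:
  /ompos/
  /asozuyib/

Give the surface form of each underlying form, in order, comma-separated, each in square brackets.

/ompos/:
  Rule 1 Intervocalic Voicing: no change — [ompos]
  Rule 2 Glottal Epenthesis: [ompos] → [hompos]
/asozuyib/:
  Rule 1 Intervocalic Voicing: [asozuyib] → [azozuyib]
  Rule 2 Glottal Epenthesis: [azozuyib] → [hazozuyib]

[hompos], [hazozuyib]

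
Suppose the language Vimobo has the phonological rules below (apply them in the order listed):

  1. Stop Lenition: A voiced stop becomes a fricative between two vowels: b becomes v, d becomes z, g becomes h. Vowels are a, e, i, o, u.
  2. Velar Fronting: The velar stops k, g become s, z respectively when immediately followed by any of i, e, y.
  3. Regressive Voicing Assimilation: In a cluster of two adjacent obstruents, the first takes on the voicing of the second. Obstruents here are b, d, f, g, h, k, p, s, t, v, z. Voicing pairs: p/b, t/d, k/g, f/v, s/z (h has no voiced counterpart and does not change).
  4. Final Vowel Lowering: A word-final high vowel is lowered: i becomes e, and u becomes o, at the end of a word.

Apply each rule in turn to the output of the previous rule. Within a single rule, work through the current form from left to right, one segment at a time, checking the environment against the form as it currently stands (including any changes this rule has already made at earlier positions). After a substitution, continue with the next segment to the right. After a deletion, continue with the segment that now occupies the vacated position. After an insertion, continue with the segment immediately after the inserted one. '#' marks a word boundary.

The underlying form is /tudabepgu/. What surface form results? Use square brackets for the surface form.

[tuzavebgo]

1 Stop Lenition: [tudabepgu] → [tuzavepgu]
2 Velar Fronting: no change — [tuzavepgu]
3 Regressive Voicing Assimilation: [tuzavepgu] → [tuzavebgu]
4 Final Vowel Lowering: [tuzavebgu] → [tuzavebgo]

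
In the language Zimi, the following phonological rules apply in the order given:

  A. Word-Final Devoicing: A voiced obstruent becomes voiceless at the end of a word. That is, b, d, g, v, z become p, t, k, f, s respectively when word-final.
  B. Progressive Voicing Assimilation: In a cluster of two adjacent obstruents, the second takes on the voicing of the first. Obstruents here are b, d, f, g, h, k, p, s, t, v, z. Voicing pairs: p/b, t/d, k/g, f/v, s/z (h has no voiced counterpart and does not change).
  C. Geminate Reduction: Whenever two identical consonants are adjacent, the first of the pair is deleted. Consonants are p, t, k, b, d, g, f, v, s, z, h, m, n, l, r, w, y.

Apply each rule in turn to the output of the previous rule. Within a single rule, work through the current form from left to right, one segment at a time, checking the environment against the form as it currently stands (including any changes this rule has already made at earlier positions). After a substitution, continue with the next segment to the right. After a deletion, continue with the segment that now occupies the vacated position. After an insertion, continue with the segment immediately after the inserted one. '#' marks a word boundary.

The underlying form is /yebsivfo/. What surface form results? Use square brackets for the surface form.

[yebzivo]

A Word-Final Devoicing: no change — [yebsivfo]
B Progressive Voicing Assimilation: [yebsivfo] → [yebzivvo]
C Geminate Reduction: [yebzivvo] → [yebzivo]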